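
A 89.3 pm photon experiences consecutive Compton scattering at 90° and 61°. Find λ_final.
92.9763 pm

Apply Compton shift twice:

First scattering at θ₁ = 90°:
Δλ₁ = λ_C(1 - cos(90°))
Δλ₁ = 2.4263 × 1.0000
Δλ₁ = 2.4263 pm

After first scattering:
λ₁ = 89.3 + 2.4263 = 91.7263 pm

Second scattering at θ₂ = 61°:
Δλ₂ = λ_C(1 - cos(61°))
Δλ₂ = 2.4263 × 0.5152
Δλ₂ = 1.2500 pm

Final wavelength:
λ₂ = 91.7263 + 1.2500 = 92.9763 pm

Total shift: Δλ_total = 2.4263 + 1.2500 = 3.6763 pm

(Intermediate values are shown rounded; full precision is carried through to the final answer.)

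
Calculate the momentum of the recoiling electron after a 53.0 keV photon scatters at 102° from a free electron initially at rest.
4.1621e-23 kg·m/s

The electron is initially at rest, so by conservation of momentum:
p⃗_e = p⃗₀ − p⃗'  (incident photon momentum minus scattered photon momentum)

Photon momentum magnitudes (p = h/λ = E/c):
λ₀ = hc/E₀ = 23.3932 pm → p₀ = h/λ₀ = 2.8325e-23 kg·m/s
Δλ = λ_C(1 − cos 102°) = 2.9308 pm
λ' = 26.3240 pm → p' = h/λ' = 2.5171e-23 kg·m/s

The scattered photon makes angle θ = 102° with the incident direction, so by the law of cosines:
|p⃗_e|² = p₀² + p'² − 2p₀p'cos θ
|p⃗_e|² = (2.8325e-23)² + (2.5171e-23)² − 2·2.8325e-23·2.5171e-23·cos(102°)
|p⃗_e| = 4.1621e-23 kg·m/s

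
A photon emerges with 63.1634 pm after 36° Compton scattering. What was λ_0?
62.7000 pm

From λ' = λ + Δλ, we have λ = λ' - Δλ

First calculate the Compton shift:
Δλ = λ_C(1 - cos θ)
Δλ = 2.4263 × (1 - cos(36°))
Δλ = 2.4263 × 0.1910
Δλ = 0.4634 pm

Initial wavelength:
λ = λ' - Δλ
λ = 63.1634 - 0.4634
λ = 62.7000 pm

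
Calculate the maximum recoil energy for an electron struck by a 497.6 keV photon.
328.7823 keV

Maximum energy transfer occurs at θ = 180° (backscattering).

Initial photon: E₀ = 497.6 keV → λ₀ = 2.4916 pm

Maximum Compton shift (at 180°):
Δλ_max = 2λ_C = 2 × 2.4263 = 4.8526 pm

Final wavelength:
λ' = 2.4916 + 4.8526 = 7.3443 pm

Minimum photon energy (maximum energy to electron):
E'_min = hc/λ' = 168.8177 keV

Maximum electron kinetic energy:
K_max = E₀ - E'_min = 497.6000 - 168.8177 = 328.7823 keV

(Intermediate values are shown rounded; full precision is carried through to the final answer.)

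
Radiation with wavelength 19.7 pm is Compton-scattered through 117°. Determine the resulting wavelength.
23.2278 pm

Using the Compton scattering formula:
λ' = λ + Δλ = λ + λ_C(1 - cos θ)

Given:
- Initial wavelength λ = 19.7 pm
- Scattering angle θ = 117°
- Compton wavelength λ_C ≈ 2.4263 pm

Calculate the shift:
Δλ = 2.4263 × (1 - cos(117°))
Δλ = 2.4263 × 1.4540
Δλ = 3.5278 pm

Final wavelength:
λ' = 19.7 + 3.5278 = 23.2278 pm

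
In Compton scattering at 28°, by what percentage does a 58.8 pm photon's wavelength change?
0.4830%

Calculate the Compton shift:
Δλ = λ_C(1 - cos(28°))
Δλ = 2.4263 × (1 - cos(28°))
Δλ = 2.4263 × 0.1171
Δλ = 0.2840 pm

Percentage change:
(Δλ/λ₀) × 100 = (0.2840/58.8) × 100
= 0.4830%

(Intermediate values are shown rounded; full precision is carried through to the final answer.)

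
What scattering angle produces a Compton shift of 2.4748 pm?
91.15°

From the Compton formula Δλ = λ_C(1 - cos θ), we can solve for θ:

cos θ = 1 - Δλ/λ_C

Given:
- Δλ = 2.4748 pm
- λ_C = h/(m_e·c) ≈ 2.42631024 pm

cos θ = 1 - 2.4748/2.42631024
cos θ = 1 - 1.019985
cos θ = -0.019985

θ = arccos(-0.019985)
θ = 91.15°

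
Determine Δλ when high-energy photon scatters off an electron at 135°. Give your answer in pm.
4.1420 pm

Using the Compton scattering formula:
Δλ = λ_C(1 - cos θ)

where λ_C = h/(m_e·c) ≈ 2.4263 pm is the Compton wavelength of an electron.

For θ = 135°:
cos(135°) = -0.7071
1 - cos(135°) = 1.7071

Δλ = 2.4263 × 1.7071
Δλ = 4.1420 pm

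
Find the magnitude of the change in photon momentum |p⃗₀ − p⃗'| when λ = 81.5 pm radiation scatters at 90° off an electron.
1.1333e-23 kg·m/s

Photon momentum magnitude is p = h/λ.

Initial momentum:
p₀ = h/λ = 6.6261e-34/8.1500e-11 = 8.1301e-24 kg·m/s

After scattering:
λ' = λ + Δλ = 81.5 + 2.4263 = 83.9263 pm
p' = h/λ' = 6.6261e-34/8.3926e-11 = 7.8951e-24 kg·m/s

Momentum is a vector; the scattered photon's direction makes angle θ = 90° with the incident direction. The magnitude of the vector change Δp⃗ = p⃗₀ − p⃗' is found from the law of cosines:
|Δp⃗|² = p₀² + p'² − 2p₀p'cos θ
|Δp⃗|² = (8.1301e-24)² + (7.8951e-24)² − 2·8.1301e-24·7.8951e-24·cos(90°)
|Δp⃗| = 1.1333e-23 kg·m/s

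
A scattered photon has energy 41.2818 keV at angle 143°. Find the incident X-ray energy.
48.3001 keV

Convert final energy to wavelength (hc ≈ 1239.842 keV·pm):
λ' = hc/E' = 1239.842 / 41.2818 = 30.0336 pm

Calculate the Compton shift:
Δλ = λ_C(1 - cos(143°))
Δλ = 2.4263 × (1 - cos(143°))
Δλ = 4.3640 pm

Initial wavelength:
λ = λ' - Δλ = 30.0336 - 4.3640 = 25.6696 pm

Initial energy:
E = hc/λ = 1239.842 / 25.6696 = 48.3001 keV

(Intermediate values are shown rounded; full precision is carried through to the final answer.)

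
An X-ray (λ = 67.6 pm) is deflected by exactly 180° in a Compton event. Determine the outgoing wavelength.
72.4526 pm

Using the Compton formula: λ' = λ + λ_C(1 − cos θ)

For θ = 180°, cos θ = -1 (exact) = -1.0000, so:
1 − cos 180° = 1 − (-1) = 2.0000

Δλ = λ_C × 2.0000 = 2.4263 × 2.0000 = 4.8526 pm

λ' = 67.6 + 4.8526 = 72.4526 pm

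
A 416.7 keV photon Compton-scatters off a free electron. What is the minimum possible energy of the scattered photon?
158.3855 keV (at θ = 180°)

The scattered photon has minimum energy when its wavelength is maximum, i.e., when the Compton shift Δλ = λ_C(1 − cos θ) is maximum. This occurs at θ = 180° (backscattering), giving Δλ_max = 2λ_C = 4.8526 pm.

Initial wavelength: λ₀ = hc/E₀ = 2.9754 pm
Maximum final wavelength: λ'_max = λ₀ + 2λ_C = 2.9754 + 4.8526 = 7.8280 pm
Minimum final energy: E'_min = hc/λ'_max = 158.3855 keV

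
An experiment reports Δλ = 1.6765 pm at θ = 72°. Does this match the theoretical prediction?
Yes, consistent

Calculate the expected shift for θ = 72°:

Δλ_expected = λ_C(1 - cos(72°))
Δλ_expected = 2.4263 × (1 - cos(72°))
Δλ_expected = 2.4263 × 0.6910
Δλ_expected = 1.6765 pm

Given shift: 1.6765 pm
Expected shift: 1.6765 pm
Difference: 0.0000 pm

The values match. This is consistent with Compton scattering at the stated angle.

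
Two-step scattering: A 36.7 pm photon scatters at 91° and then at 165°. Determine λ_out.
43.9386 pm

Apply Compton shift twice:

First scattering at θ₁ = 91°:
Δλ₁ = λ_C(1 - cos(91°))
Δλ₁ = 2.4263 × 1.0175
Δλ₁ = 2.4687 pm

After first scattering:
λ₁ = 36.7 + 2.4687 = 39.1687 pm

Second scattering at θ₂ = 165°:
Δλ₂ = λ_C(1 - cos(165°))
Δλ₂ = 2.4263 × 1.9659
Δλ₂ = 4.7699 pm

Final wavelength:
λ₂ = 39.1687 + 4.7699 = 43.9386 pm

Total shift: Δλ_total = 2.4687 + 4.7699 = 7.2386 pm

(Intermediate values are shown rounded; full precision is carried through to the final answer.)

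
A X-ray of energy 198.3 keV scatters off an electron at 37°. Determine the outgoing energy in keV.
183.9275 keV

First convert energy to wavelength:
λ = hc/E, with hc ≈ 1239.842 keV·pm (i.e. 1239.842 eV·nm)

For E = 198.3 keV = 198300 eV:
λ = 1239.842 keV·pm / 198.3 keV
λ = 6.2524 pm

Calculate the Compton shift:
Δλ = λ_C(1 - cos(37°)) = 2.4263 × 0.2014
Δλ = 0.4886 pm

Final wavelength:
λ' = 6.2524 + 0.4886 = 6.7409 pm

Final energy:
E' = hc/λ' = 1239.842 / 6.7409 = 183.9275 keV

(Intermediate values are shown rounded; full precision is carried through to the final answer.)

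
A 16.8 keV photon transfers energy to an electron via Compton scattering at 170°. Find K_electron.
1.0291 keV

By energy conservation: K_e = E_initial - E_final

First find the scattered photon energy:
Initial wavelength: λ = hc/E = 73.8001 pm
Compton shift: Δλ = λ_C(1 - cos(170°)) = 4.8158 pm
Final wavelength: λ' = 73.8001 + 4.8158 = 78.6159 pm
Final photon energy: E' = hc/λ' = 15.7709 keV

Electron kinetic energy:
K_e = E - E' = 16.8000 - 15.7709 = 1.0291 keV

(Intermediate values are shown rounded; full precision is carried through to the final answer.)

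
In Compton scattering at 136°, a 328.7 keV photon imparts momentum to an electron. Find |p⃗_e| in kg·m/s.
2.4269e-22 kg·m/s

The electron is initially at rest, so by conservation of momentum:
p⃗_e = p⃗₀ − p⃗'  (incident photon momentum minus scattered photon momentum)

Photon momentum magnitudes (p = h/λ = E/c):
λ₀ = hc/E₀ = 3.7720 pm → p₀ = h/λ₀ = 1.7567e-22 kg·m/s
Δλ = λ_C(1 − cos 136°) = 4.1717 pm
λ' = 7.9436 pm → p' = h/λ' = 8.3414e-23 kg·m/s

The scattered photon makes angle θ = 136° with the incident direction, so by the law of cosines:
|p⃗_e|² = p₀² + p'² − 2p₀p'cos θ
|p⃗_e|² = (1.7567e-22)² + (8.3414e-23)² − 2·1.7567e-22·8.3414e-23·cos(136°)
|p⃗_e| = 2.4269e-22 kg·m/s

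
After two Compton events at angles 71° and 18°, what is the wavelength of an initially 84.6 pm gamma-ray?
86.3551 pm

Apply Compton shift twice:

First scattering at θ₁ = 71°:
Δλ₁ = λ_C(1 - cos(71°))
Δλ₁ = 2.4263 × 0.6744
Δλ₁ = 1.6364 pm

After first scattering:
λ₁ = 84.6 + 1.6364 = 86.2364 pm

Second scattering at θ₂ = 18°:
Δλ₂ = λ_C(1 - cos(18°))
Δλ₂ = 2.4263 × 0.0489
Δλ₂ = 0.1188 pm

Final wavelength:
λ₂ = 86.2364 + 0.1188 = 86.3551 pm

Total shift: Δλ_total = 1.6364 + 0.1188 = 1.7551 pm

(Intermediate values are shown rounded; full precision is carried through to the final answer.)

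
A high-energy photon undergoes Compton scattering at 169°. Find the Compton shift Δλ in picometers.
4.8080 pm

Using the Compton scattering formula:
Δλ = λ_C(1 - cos θ)

where λ_C = h/(m_e·c) ≈ 2.4263 pm is the Compton wavelength of an electron.

For θ = 169°:
cos(169°) = -0.9816
1 - cos(169°) = 1.9816

Δλ = 2.4263 × 1.9816
Δλ = 4.8080 pm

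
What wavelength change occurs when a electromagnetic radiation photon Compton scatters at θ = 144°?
4.3892 pm

Using the Compton scattering formula:
Δλ = λ_C(1 - cos θ)

where λ_C = h/(m_e·c) ≈ 2.4263 pm is the Compton wavelength of an electron.

For θ = 144°:
cos(144°) = -0.8090
1 - cos(144°) = 1.8090

Δλ = 2.4263 × 1.8090
Δλ = 4.3892 pm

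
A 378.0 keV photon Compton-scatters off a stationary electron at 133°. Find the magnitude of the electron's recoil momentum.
2.7151e-22 kg·m/s

The electron is initially at rest, so by conservation of momentum:
p⃗_e = p⃗₀ − p⃗'  (incident photon momentum minus scattered photon momentum)

Photon momentum magnitudes (p = h/λ = E/c):
λ₀ = hc/E₀ = 3.2800 pm → p₀ = h/λ₀ = 2.0201e-22 kg·m/s
Δλ = λ_C(1 − cos 133°) = 4.0810 pm
λ' = 7.3611 pm → p' = h/λ' = 9.0015e-23 kg·m/s

The scattered photon makes angle θ = 133° with the incident direction, so by the law of cosines:
|p⃗_e|² = p₀² + p'² − 2p₀p'cos θ
|p⃗_e|² = (2.0201e-22)² + (9.0015e-23)² − 2·2.0201e-22·9.0015e-23·cos(133°)
|p⃗_e| = 2.7151e-22 kg·m/s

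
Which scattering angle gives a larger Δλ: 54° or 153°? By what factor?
153° produces the larger shift by a factor of 4.587

Calculate both shifts using Δλ = λ_C(1 - cos θ):

For θ₁ = 54°:
Δλ₁ = 2.4263 × (1 - cos(54°))
Δλ₁ = 2.4263 × 0.4122
Δλ₁ = 1.0002 pm

For θ₂ = 153°:
Δλ₂ = 2.4263 × (1 - cos(153°))
Δλ₂ = 2.4263 × 1.8910
Δλ₂ = 4.5882 pm

The 153° angle produces the larger shift.
Ratio: 4.5882/1.0002 = 4.587

(Intermediate values are shown rounded; full precision is carried through to the final answer.)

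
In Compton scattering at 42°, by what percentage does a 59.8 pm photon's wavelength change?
1.0422%

Calculate the Compton shift:
Δλ = λ_C(1 - cos(42°))
Δλ = 2.4263 × (1 - cos(42°))
Δλ = 2.4263 × 0.2569
Δλ = 0.6232 pm

Percentage change:
(Δλ/λ₀) × 100 = (0.6232/59.8) × 100
= 1.0422%

(Intermediate values are shown rounded; full precision is carried through to the final answer.)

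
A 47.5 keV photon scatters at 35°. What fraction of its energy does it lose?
0.0165 (or 1.65%)

Calculate initial and final photon energies:

Initial: E₀ = 47.5 keV → λ₀ = 26.1019 pm
Compton shift: Δλ = 0.4388 pm
Final wavelength: λ' = 26.5407 pm
Final energy: E' = 46.7147 keV

Fractional energy loss:
(E₀ - E')/E₀ = (47.5000 - 46.7147)/47.5000
= 0.7853/47.5000
= 0.0165
= 1.65%

(Intermediate values are shown rounded; full precision is carried through to the final answer.)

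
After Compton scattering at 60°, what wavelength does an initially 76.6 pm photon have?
77.8132 pm

Using the Compton formula: λ' = λ + λ_C(1 − cos θ)

For θ = 60°, cos θ = 1/2 (exact) = 0.5000, so:
1 − cos 60° = 1 − (1/2) = 0.5000

Δλ = λ_C × 0.5000 = 2.4263 × 0.5000 = 1.2132 pm

λ' = 76.6 + 1.2132 = 77.8132 pm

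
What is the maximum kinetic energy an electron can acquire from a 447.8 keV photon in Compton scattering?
285.1201 keV

Maximum energy transfer occurs at θ = 180° (backscattering).

Initial photon: E₀ = 447.8 keV → λ₀ = 2.7687 pm

Maximum Compton shift (at 180°):
Δλ_max = 2λ_C = 2 × 2.4263 = 4.8526 pm

Final wavelength:
λ' = 2.7687 + 4.8526 = 7.6214 pm

Minimum photon energy (maximum energy to electron):
E'_min = hc/λ' = 162.6799 keV

Maximum electron kinetic energy:
K_max = E₀ - E'_min = 447.8000 - 162.6799 = 285.1201 keV

(Intermediate values are shown rounded; full precision is carried through to the final answer.)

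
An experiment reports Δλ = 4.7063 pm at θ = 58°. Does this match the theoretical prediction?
No, inconsistent

Calculate the expected shift for θ = 58°:

Δλ_expected = λ_C(1 - cos(58°))
Δλ_expected = 2.4263 × (1 - cos(58°))
Δλ_expected = 2.4263 × 0.4701
Δλ_expected = 1.1406 pm

Given shift: 4.7063 pm
Expected shift: 1.1406 pm
Difference: 3.5657 pm

The values do not match. The given shift corresponds to θ ≈ 160.0°, not 58°.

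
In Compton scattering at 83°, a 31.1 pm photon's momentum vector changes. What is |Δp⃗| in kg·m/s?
2.7349e-23 kg·m/s

Photon momentum magnitude is p = h/λ.

Initial momentum:
p₀ = h/λ = 6.6261e-34/3.1100e-11 = 2.1306e-23 kg·m/s

After scattering:
λ' = λ + Δλ = 31.1 + 2.1306 = 33.2306 pm
p' = h/λ' = 6.6261e-34/3.3231e-11 = 1.9940e-23 kg·m/s

Momentum is a vector; the scattered photon's direction makes angle θ = 83° with the incident direction. The magnitude of the vector change Δp⃗ = p⃗₀ − p⃗' is found from the law of cosines:
|Δp⃗|² = p₀² + p'² − 2p₀p'cos θ
|Δp⃗|² = (2.1306e-23)² + (1.9940e-23)² − 2·2.1306e-23·1.9940e-23·cos(83°)
|Δp⃗| = 2.7349e-23 kg·m/s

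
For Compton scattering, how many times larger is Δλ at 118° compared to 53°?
118° produces the larger shift by a factor of 3.690

Calculate both shifts using Δλ = λ_C(1 - cos θ):

For θ₁ = 53°:
Δλ₁ = 2.4263 × (1 - cos(53°))
Δλ₁ = 2.4263 × 0.3982
Δλ₁ = 0.9661 pm

For θ₂ = 118°:
Δλ₂ = 2.4263 × (1 - cos(118°))
Δλ₂ = 2.4263 × 1.4695
Δλ₂ = 3.5654 pm

The 118° angle produces the larger shift.
Ratio: 3.5654/0.9661 = 3.690

(Intermediate values are shown rounded; full precision is carried through to the final answer.)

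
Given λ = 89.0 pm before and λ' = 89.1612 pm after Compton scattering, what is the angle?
21.00°

First find the wavelength shift:
Δλ = λ' - λ = 89.1612 - 89.0 = 0.1612 pm

Using Δλ = λ_C(1 - cos θ), with λ_C = h/(m_e·c) ≈ 2.42631024 pm:
cos θ = 1 - Δλ/λ_C
cos θ = 1 - 0.1612/2.42631024
cos θ = 0.933562

θ = arccos(0.933562)
θ = 21.00°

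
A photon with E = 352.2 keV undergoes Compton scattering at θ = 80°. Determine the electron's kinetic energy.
127.8049 keV

By energy conservation: K_e = E_initial - E_final

First find the scattered photon energy:
Initial wavelength: λ = hc/E = 3.5203 pm
Compton shift: Δλ = λ_C(1 - cos(80°)) = 2.0050 pm
Final wavelength: λ' = 3.5203 + 2.0050 = 5.5253 pm
Final photon energy: E' = hc/λ' = 224.3951 keV

Electron kinetic energy:
K_e = E - E' = 352.2000 - 224.3951 = 127.8049 keV

(Intermediate values are shown rounded; full precision is carried through to the final answer.)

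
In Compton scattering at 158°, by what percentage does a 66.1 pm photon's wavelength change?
7.0740%

Calculate the Compton shift:
Δλ = λ_C(1 - cos(158°))
Δλ = 2.4263 × (1 - cos(158°))
Δλ = 2.4263 × 1.9272
Δλ = 4.6759 pm

Percentage change:
(Δλ/λ₀) × 100 = (4.6759/66.1) × 100
= 7.0740%

(Intermediate values are shown rounded; full precision is carried through to the final answer.)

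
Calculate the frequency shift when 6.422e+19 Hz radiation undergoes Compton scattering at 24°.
2.762e+18 Hz (decrease)

Convert frequency to wavelength (c = 299792458 m/s):
λ₀ = c/f₀ = 299792458/6.422e+19 = 4.6682102e-12 m = 4.6682 pm

Calculate Compton shift:
Δλ = λ_C(1 - cos(24°)) = 0.2098 pm

Final wavelength:
λ' = λ₀ + Δλ = 4.6682 + 0.2098 = 4.8780 pm

Final frequency:
f' = c/λ' = 299792458/4.8779757e-12 = 6.1458374e+19 Hz

Frequency shift (decrease):
Δf = f₀ - f' = 6.422e+19 - 6.1458374e+19 = 2.762e+18 Hz

(Intermediate values are shown rounded; full precision is carried through to the final answer.)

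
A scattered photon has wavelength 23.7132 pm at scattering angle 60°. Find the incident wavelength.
22.5000 pm

From λ' = λ + Δλ, we have λ = λ' - Δλ

First calculate the Compton shift:
Δλ = λ_C(1 - cos θ)
Δλ = 2.4263 × (1 - cos(60°))
Δλ = 2.4263 × 0.5000
Δλ = 1.2132 pm

Initial wavelength:
λ = λ' - Δλ
λ = 23.7132 - 1.2132
λ = 22.5000 pm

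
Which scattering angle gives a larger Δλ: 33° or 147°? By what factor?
147° produces the larger shift by a factor of 11.397

Calculate both shifts using Δλ = λ_C(1 - cos θ):

For θ₁ = 33°:
Δλ₁ = 2.4263 × (1 - cos(33°))
Δλ₁ = 2.4263 × 0.1613
Δλ₁ = 0.3914 pm

For θ₂ = 147°:
Δλ₂ = 2.4263 × (1 - cos(147°))
Δλ₂ = 2.4263 × 1.8387
Δλ₂ = 4.4612 pm

The 147° angle produces the larger shift.
Ratio: 4.4612/0.3914 = 11.397

(Intermediate values are shown rounded; full precision is carried through to the final answer.)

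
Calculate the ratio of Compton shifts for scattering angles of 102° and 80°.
102° produces the larger shift by a factor of 1.462

Calculate both shifts using Δλ = λ_C(1 - cos θ):

For θ₁ = 80°:
Δλ₁ = 2.4263 × (1 - cos(80°))
Δλ₁ = 2.4263 × 0.8264
Δλ₁ = 2.0050 pm

For θ₂ = 102°:
Δλ₂ = 2.4263 × (1 - cos(102°))
Δλ₂ = 2.4263 × 1.2079
Δλ₂ = 2.9308 pm

The 102° angle produces the larger shift.
Ratio: 2.9308/2.0050 = 1.462

(Intermediate values are shown rounded; full precision is carried through to the final answer.)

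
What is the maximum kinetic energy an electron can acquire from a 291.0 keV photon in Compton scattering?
154.9517 keV

Maximum energy transfer occurs at θ = 180° (backscattering).

Initial photon: E₀ = 291.0 keV → λ₀ = 4.2606 pm

Maximum Compton shift (at 180°):
Δλ_max = 2λ_C = 2 × 2.4263 = 4.8526 pm

Final wavelength:
λ' = 4.2606 + 4.8526 = 9.1132 pm

Minimum photon energy (maximum energy to electron):
E'_min = hc/λ' = 136.0483 keV

Maximum electron kinetic energy:
K_max = E₀ - E'_min = 291.0000 - 136.0483 = 154.9517 keV

(Intermediate values are shown rounded; full precision is carried through to the final answer.)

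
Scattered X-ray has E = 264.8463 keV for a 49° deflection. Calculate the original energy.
322.3000 keV

Convert final energy to wavelength (hc ≈ 1239.842 keV·pm):
λ' = hc/E' = 1239.842 / 264.8463 = 4.6814 pm

Calculate the Compton shift:
Δλ = λ_C(1 - cos(49°))
Δλ = 2.4263 × (1 - cos(49°))
Δλ = 0.8345 pm

Initial wavelength:
λ = λ' - Δλ = 4.6814 - 0.8345 = 3.8469 pm

Initial energy:
E = hc/λ = 1239.842 / 3.8469 = 322.3000 keV

(Intermediate values are shown rounded; full precision is carried through to the final answer.)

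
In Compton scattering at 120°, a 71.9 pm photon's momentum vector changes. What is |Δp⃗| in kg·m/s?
1.5579e-23 kg·m/s

Photon momentum magnitude is p = h/λ.

Initial momentum:
p₀ = h/λ = 6.6261e-34/7.1900e-11 = 9.2157e-24 kg·m/s

After scattering:
λ' = λ + Δλ = 71.9 + 3.6395 = 75.5395 pm
p' = h/λ' = 6.6261e-34/7.5539e-11 = 8.7717e-24 kg·m/s

Momentum is a vector; the scattered photon's direction makes angle θ = 120° with the incident direction. The magnitude of the vector change Δp⃗ = p⃗₀ − p⃗' is found from the law of cosines:
|Δp⃗|² = p₀² + p'² − 2p₀p'cos θ
|Δp⃗|² = (9.2157e-24)² + (8.7717e-24)² − 2·9.2157e-24·8.7717e-24·cos(120°)
|Δp⃗| = 1.5579e-23 kg·m/s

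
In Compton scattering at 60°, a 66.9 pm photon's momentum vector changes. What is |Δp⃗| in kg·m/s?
9.8174e-24 kg·m/s

Photon momentum magnitude is p = h/λ.

Initial momentum:
p₀ = h/λ = 6.6261e-34/6.6900e-11 = 9.9044e-24 kg·m/s

After scattering:
λ' = λ + Δλ = 66.9 + 1.2132 = 68.1132 pm
p' = h/λ' = 6.6261e-34/6.8113e-11 = 9.7280e-24 kg·m/s

Momentum is a vector; the scattered photon's direction makes angle θ = 60° with the incident direction. The magnitude of the vector change Δp⃗ = p⃗₀ − p⃗' is found from the law of cosines:
|Δp⃗|² = p₀² + p'² − 2p₀p'cos θ
|Δp⃗|² = (9.9044e-24)² + (9.7280e-24)² − 2·9.9044e-24·9.7280e-24·cos(60°)
|Δp⃗| = 9.8174e-24 kg·m/s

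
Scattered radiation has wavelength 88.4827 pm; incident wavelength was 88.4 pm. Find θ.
15.00°

First find the wavelength shift:
Δλ = λ' - λ = 88.4827 - 88.4 = 0.0827 pm

Using Δλ = λ_C(1 - cos θ), with λ_C = h/(m_e·c) ≈ 2.42631024 pm:
cos θ = 1 - Δλ/λ_C
cos θ = 1 - 0.0827/2.42631024
cos θ = 0.965915

θ = arccos(0.965915)
θ = 15.00°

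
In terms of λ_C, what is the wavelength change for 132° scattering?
1.6691 λ_C

The Compton shift formula is:
Δλ = λ_C(1 - cos θ)

Dividing both sides by λ_C:
Δλ/λ_C = 1 - cos θ

For θ = 132°:
Δλ/λ_C = 1 - cos(132°)
Δλ/λ_C = 1 - -0.6691
Δλ/λ_C = 1.6691

This means the shift is 1.6691 × λ_C = 4.0498 pm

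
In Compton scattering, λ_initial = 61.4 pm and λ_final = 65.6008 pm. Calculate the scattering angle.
137.00°

First find the wavelength shift:
Δλ = λ' - λ = 65.6008 - 61.4 = 4.2008 pm

Using Δλ = λ_C(1 - cos θ), with λ_C = h/(m_e·c) ≈ 2.42631024 pm:
cos θ = 1 - Δλ/λ_C
cos θ = 1 - 4.2008/2.42631024
cos θ = -0.731353

θ = arccos(-0.731353)
θ = 137.00°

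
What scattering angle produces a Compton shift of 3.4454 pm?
114.84°

From the Compton formula Δλ = λ_C(1 - cos θ), we can solve for θ:

cos θ = 1 - Δλ/λ_C

Given:
- Δλ = 3.4454 pm
- λ_C = h/(m_e·c) ≈ 2.42631024 pm

cos θ = 1 - 3.4454/2.42631024
cos θ = 1 - 1.420016
cos θ = -0.420016

θ = arccos(-0.420016)
θ = 114.84°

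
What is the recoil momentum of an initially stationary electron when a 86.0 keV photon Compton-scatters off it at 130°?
7.4406e-23 kg·m/s

The electron is initially at rest, so by conservation of momentum:
p⃗_e = p⃗₀ − p⃗'  (incident photon momentum minus scattered photon momentum)

Photon momentum magnitudes (p = h/λ = E/c):
λ₀ = hc/E₀ = 14.4168 pm → p₀ = h/λ₀ = 4.5961e-23 kg·m/s
Δλ = λ_C(1 − cos 130°) = 3.9859 pm
λ' = 18.4027 pm → p' = h/λ' = 3.6006e-23 kg·m/s

The scattered photon makes angle θ = 130° with the incident direction, so by the law of cosines:
|p⃗_e|² = p₀² + p'² − 2p₀p'cos θ
|p⃗_e|² = (4.5961e-23)² + (3.6006e-23)² − 2·4.5961e-23·3.6006e-23·cos(130°)
|p⃗_e| = 7.4406e-23 kg·m/s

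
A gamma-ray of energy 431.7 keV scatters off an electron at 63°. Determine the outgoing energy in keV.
295.4264 keV

First convert energy to wavelength:
λ = hc/E, with hc ≈ 1239.842 keV·pm (i.e. 1239.842 eV·nm)

For E = 431.7 keV = 431700 eV:
λ = 1239.842 keV·pm / 431.7 keV
λ = 2.8720 pm

Calculate the Compton shift:
Δλ = λ_C(1 - cos(63°)) = 2.4263 × 0.5460
Δλ = 1.3248 pm

Final wavelength:
λ' = 2.8720 + 1.3248 = 4.1968 pm

Final energy:
E' = hc/λ' = 1239.842 / 4.1968 = 295.4264 keV

(Intermediate values are shown rounded; full precision is carried through to the final answer.)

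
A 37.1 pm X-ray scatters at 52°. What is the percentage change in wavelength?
2.5135%

Calculate the Compton shift:
Δλ = λ_C(1 - cos(52°))
Δλ = 2.4263 × (1 - cos(52°))
Δλ = 2.4263 × 0.3843
Δλ = 0.9325 pm

Percentage change:
(Δλ/λ₀) × 100 = (0.9325/37.1) × 100
= 2.5135%

(Intermediate values are shown rounded; full precision is carried through to the final answer.)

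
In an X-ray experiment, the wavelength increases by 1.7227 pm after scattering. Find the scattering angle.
73.14°

From the Compton formula Δλ = λ_C(1 - cos θ), we can solve for θ:

cos θ = 1 - Δλ/λ_C

Given:
- Δλ = 1.7227 pm
- λ_C = h/(m_e·c) ≈ 2.42631024 pm

cos θ = 1 - 1.7227/2.42631024
cos θ = 1 - 0.710008
cos θ = 0.289992

θ = arccos(0.289992)
θ = 73.14°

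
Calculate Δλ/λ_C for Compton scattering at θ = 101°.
1.1908 λ_C

The Compton shift formula is:
Δλ = λ_C(1 - cos θ)

Dividing both sides by λ_C:
Δλ/λ_C = 1 - cos θ

For θ = 101°:
Δλ/λ_C = 1 - cos(101°)
Δλ/λ_C = 1 - -0.1908
Δλ/λ_C = 1.1908

This means the shift is 1.1908 × λ_C = 2.8893 pm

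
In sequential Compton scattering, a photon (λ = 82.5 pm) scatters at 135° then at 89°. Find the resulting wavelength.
89.0259 pm

Apply Compton shift twice:

First scattering at θ₁ = 135°:
Δλ₁ = λ_C(1 - cos(135°))
Δλ₁ = 2.4263 × 1.7071
Δλ₁ = 4.1420 pm

After first scattering:
λ₁ = 82.5 + 4.1420 = 86.6420 pm

Second scattering at θ₂ = 89°:
Δλ₂ = λ_C(1 - cos(89°))
Δλ₂ = 2.4263 × 0.9825
Δλ₂ = 2.3840 pm

Final wavelength:
λ₂ = 86.6420 + 2.3840 = 89.0259 pm

Total shift: Δλ_total = 4.1420 + 2.3840 = 6.5259 pm

(Intermediate values are shown rounded; full precision is carried through to the final answer.)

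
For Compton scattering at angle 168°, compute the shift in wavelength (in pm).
4.7996 pm

Using the Compton scattering formula:
Δλ = λ_C(1 - cos θ)

where λ_C = h/(m_e·c) ≈ 2.4263 pm is the Compton wavelength of an electron.

For θ = 168°:
cos(168°) = -0.9781
1 - cos(168°) = 1.9781

Δλ = 2.4263 × 1.9781
Δλ = 4.7996 pm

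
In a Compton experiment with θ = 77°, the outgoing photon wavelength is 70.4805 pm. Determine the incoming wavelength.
68.6000 pm

From λ' = λ + Δλ, we have λ = λ' - Δλ

First calculate the Compton shift:
Δλ = λ_C(1 - cos θ)
Δλ = 2.4263 × (1 - cos(77°))
Δλ = 2.4263 × 0.7750
Δλ = 1.8805 pm

Initial wavelength:
λ = λ' - Δλ
λ = 70.4805 - 1.8805
λ = 68.6000 pm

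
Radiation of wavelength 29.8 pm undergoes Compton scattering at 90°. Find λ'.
32.2263 pm

Using the Compton formula: λ' = λ + λ_C(1 − cos θ)

For θ = 90°, cos θ = 0 (exact) = 0.0000, so:
1 − cos 90° = 1 − (0) = 1.0000

Δλ = λ_C × 1.0000 = 2.4263 × 1.0000 = 2.4263 pm

λ' = 29.8 + 2.4263 = 32.2263 pm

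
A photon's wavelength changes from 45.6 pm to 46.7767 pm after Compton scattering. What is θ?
59.00°

First find the wavelength shift:
Δλ = λ' - λ = 46.7767 - 45.6 = 1.1767 pm

Using Δλ = λ_C(1 - cos θ), with λ_C = h/(m_e·c) ≈ 2.42631024 pm:
cos θ = 1 - Δλ/λ_C
cos θ = 1 - 1.1767/2.42631024
cos θ = 0.515025

θ = arccos(0.515025)
θ = 59.00°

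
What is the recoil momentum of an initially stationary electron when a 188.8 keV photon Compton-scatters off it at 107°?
1.3738e-22 kg·m/s

The electron is initially at rest, so by conservation of momentum:
p⃗_e = p⃗₀ − p⃗'  (incident photon momentum minus scattered photon momentum)

Photon momentum magnitudes (p = h/λ = E/c):
λ₀ = hc/E₀ = 6.5670 pm → p₀ = h/λ₀ = 1.0090e-22 kg·m/s
Δλ = λ_C(1 − cos 107°) = 3.1357 pm
λ' = 9.7027 pm → p' = h/λ' = 6.8291e-23 kg·m/s

The scattered photon makes angle θ = 107° with the incident direction, so by the law of cosines:
|p⃗_e|² = p₀² + p'² − 2p₀p'cos θ
|p⃗_e|² = (1.0090e-22)² + (6.8291e-23)² − 2·1.0090e-22·6.8291e-23·cos(107°)
|p⃗_e| = 1.3738e-22 kg·m/s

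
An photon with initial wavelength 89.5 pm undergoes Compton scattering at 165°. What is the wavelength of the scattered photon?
94.2699 pm

Using the Compton scattering formula:
λ' = λ + Δλ = λ + λ_C(1 - cos θ)

Given:
- Initial wavelength λ = 89.5 pm
- Scattering angle θ = 165°
- Compton wavelength λ_C ≈ 2.4263 pm

Calculate the shift:
Δλ = 2.4263 × (1 - cos(165°))
Δλ = 2.4263 × 1.9659
Δλ = 4.7699 pm

Final wavelength:
λ' = 89.5 + 4.7699 = 94.2699 pm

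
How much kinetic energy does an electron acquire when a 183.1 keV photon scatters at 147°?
72.7209 keV

By energy conservation: K_e = E_initial - E_final

First find the scattered photon energy:
Initial wavelength: λ = hc/E = 6.7714 pm
Compton shift: Δλ = λ_C(1 - cos(147°)) = 4.4612 pm
Final wavelength: λ' = 6.7714 + 4.4612 = 11.2326 pm
Final photon energy: E' = hc/λ' = 110.3791 keV

Electron kinetic energy:
K_e = E - E' = 183.1000 - 110.3791 = 72.7209 keV

(Intermediate values are shown rounded; full precision is carried through to the final answer.)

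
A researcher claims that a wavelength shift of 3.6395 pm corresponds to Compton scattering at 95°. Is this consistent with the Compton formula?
No, inconsistent

Calculate the expected shift for θ = 95°:

Δλ_expected = λ_C(1 - cos(95°))
Δλ_expected = 2.4263 × (1 - cos(95°))
Δλ_expected = 2.4263 × 1.0872
Δλ_expected = 2.6378 pm

Given shift: 3.6395 pm
Expected shift: 2.6378 pm
Difference: 1.0017 pm

The values do not match. The given shift corresponds to θ ≈ 120.0°, not 95°.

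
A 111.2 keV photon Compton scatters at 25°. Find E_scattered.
108.9781 keV

First convert energy to wavelength:
λ = hc/E, with hc ≈ 1239.842 keV·pm (i.e. 1239.842 eV·nm)

For E = 111.2 keV = 111200 eV:
λ = 1239.842 keV·pm / 111.2 keV
λ = 11.1497 pm

Calculate the Compton shift:
Δλ = λ_C(1 - cos(25°)) = 2.4263 × 0.0937
Δλ = 0.2273 pm

Final wavelength:
λ' = 11.1497 + 0.2273 = 11.3770 pm

Final energy:
E' = hc/λ' = 1239.842 / 11.3770 = 108.9781 keV

(Intermediate values are shown rounded; full precision is carried through to the final answer.)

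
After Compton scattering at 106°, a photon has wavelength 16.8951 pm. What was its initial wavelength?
13.8000 pm

From λ' = λ + Δλ, we have λ = λ' - Δλ

First calculate the Compton shift:
Δλ = λ_C(1 - cos θ)
Δλ = 2.4263 × (1 - cos(106°))
Δλ = 2.4263 × 1.2756
Δλ = 3.0951 pm

Initial wavelength:
λ = λ' - Δλ
λ = 16.8951 - 3.0951
λ = 13.8000 pm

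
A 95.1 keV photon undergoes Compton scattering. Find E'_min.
69.3042 keV (at θ = 180°)

The scattered photon has minimum energy when its wavelength is maximum, i.e., when the Compton shift Δλ = λ_C(1 − cos θ) is maximum. This occurs at θ = 180° (backscattering), giving Δλ_max = 2λ_C = 4.8526 pm.

Initial wavelength: λ₀ = hc/E₀ = 13.0372 pm
Maximum final wavelength: λ'_max = λ₀ + 2λ_C = 13.0372 + 4.8526 = 17.8899 pm
Minimum final energy: E'_min = hc/λ'_max = 69.3042 keV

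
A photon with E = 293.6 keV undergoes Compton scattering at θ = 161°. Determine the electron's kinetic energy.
154.9668 keV

By energy conservation: K_e = E_initial - E_final

First find the scattered photon energy:
Initial wavelength: λ = hc/E = 4.2229 pm
Compton shift: Δλ = λ_C(1 - cos(161°)) = 4.7204 pm
Final wavelength: λ' = 4.2229 + 4.7204 = 8.9433 pm
Final photon energy: E' = hc/λ' = 138.6332 keV

Electron kinetic energy:
K_e = E - E' = 293.6000 - 138.6332 = 154.9668 keV

(Intermediate values are shown rounded; full precision is carried through to the final answer.)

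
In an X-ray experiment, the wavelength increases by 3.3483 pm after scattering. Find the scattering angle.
112.33°

From the Compton formula Δλ = λ_C(1 - cos θ), we can solve for θ:

cos θ = 1 - Δλ/λ_C

Given:
- Δλ = 3.3483 pm
- λ_C = h/(m_e·c) ≈ 2.42631024 pm

cos θ = 1 - 3.3483/2.42631024
cos θ = 1 - 1.379997
cos θ = -0.379997

θ = arccos(-0.379997)
θ = 112.33°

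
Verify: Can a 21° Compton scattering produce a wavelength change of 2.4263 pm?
No, inconsistent

Calculate the expected shift for θ = 21°:

Δλ_expected = λ_C(1 - cos(21°))
Δλ_expected = 2.4263 × (1 - cos(21°))
Δλ_expected = 2.4263 × 0.0664
Δλ_expected = 0.1612 pm

Given shift: 2.4263 pm
Expected shift: 0.1612 pm
Difference: 2.2652 pm

The values do not match. The given shift corresponds to θ ≈ 90.0°, not 21°.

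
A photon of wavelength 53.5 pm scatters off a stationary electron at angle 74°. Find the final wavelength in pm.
55.2575 pm

Using the Compton scattering formula:
λ' = λ + Δλ = λ + λ_C(1 - cos θ)

Given:
- Initial wavelength λ = 53.5 pm
- Scattering angle θ = 74°
- Compton wavelength λ_C ≈ 2.4263 pm

Calculate the shift:
Δλ = 2.4263 × (1 - cos(74°))
Δλ = 2.4263 × 0.7244
Δλ = 1.7575 pm

Final wavelength:
λ' = 53.5 + 1.7575 = 55.2575 pm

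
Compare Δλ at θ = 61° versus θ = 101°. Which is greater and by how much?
101° produces the larger shift by a factor of 2.311

Calculate both shifts using Δλ = λ_C(1 - cos θ):

For θ₁ = 61°:
Δλ₁ = 2.4263 × (1 - cos(61°))
Δλ₁ = 2.4263 × 0.5152
Δλ₁ = 1.2500 pm

For θ₂ = 101°:
Δλ₂ = 2.4263 × (1 - cos(101°))
Δλ₂ = 2.4263 × 1.1908
Δλ₂ = 2.8893 pm

The 101° angle produces the larger shift.
Ratio: 2.8893/1.2500 = 2.311

(Intermediate values are shown rounded; full precision is carried through to the final answer.)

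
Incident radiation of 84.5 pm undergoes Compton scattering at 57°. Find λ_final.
85.6048 pm

Using the Compton scattering formula:
λ' = λ + Δλ = λ + λ_C(1 - cos θ)

Given:
- Initial wavelength λ = 84.5 pm
- Scattering angle θ = 57°
- Compton wavelength λ_C ≈ 2.4263 pm

Calculate the shift:
Δλ = 2.4263 × (1 - cos(57°))
Δλ = 2.4263 × 0.4554
Δλ = 1.1048 pm

Final wavelength:
λ' = 84.5 + 1.1048 = 85.6048 pm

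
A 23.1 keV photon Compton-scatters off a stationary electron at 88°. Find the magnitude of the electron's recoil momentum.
1.6797e-23 kg·m/s

The electron is initially at rest, so by conservation of momentum:
p⃗_e = p⃗₀ − p⃗'  (incident photon momentum minus scattered photon momentum)

Photon momentum magnitudes (p = h/λ = E/c):
λ₀ = hc/E₀ = 53.6728 pm → p₀ = h/λ₀ = 1.2345e-23 kg·m/s
Δλ = λ_C(1 − cos 88°) = 2.3416 pm
λ' = 56.0144 pm → p' = h/λ' = 1.1829e-23 kg·m/s

The scattered photon makes angle θ = 88° with the incident direction, so by the law of cosines:
|p⃗_e|² = p₀² + p'² − 2p₀p'cos θ
|p⃗_e|² = (1.2345e-23)² + (1.1829e-23)² − 2·1.2345e-23·1.1829e-23·cos(88°)
|p⃗_e| = 1.6797e-23 kg·m/s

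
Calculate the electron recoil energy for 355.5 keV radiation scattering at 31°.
32.1324 keV

By energy conservation: K_e = E_initial - E_final

First find the scattered photon energy:
Initial wavelength: λ = hc/E = 3.4876 pm
Compton shift: Δλ = λ_C(1 - cos(31°)) = 0.3466 pm
Final wavelength: λ' = 3.4876 + 0.3466 = 3.8342 pm
Final photon energy: E' = hc/λ' = 323.3676 keV

Electron kinetic energy:
K_e = E - E' = 355.5000 - 323.3676 = 32.1324 keV

(Intermediate values are shown rounded; full precision is carried through to the final answer.)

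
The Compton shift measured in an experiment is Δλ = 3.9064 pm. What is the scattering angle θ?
127.59°

From the Compton formula Δλ = λ_C(1 - cos θ), we can solve for θ:

cos θ = 1 - Δλ/λ_C

Given:
- Δλ = 3.9064 pm
- λ_C = h/(m_e·c) ≈ 2.42631024 pm

cos θ = 1 - 3.9064/2.42631024
cos θ = 1 - 1.610017
cos θ = -0.610017

θ = arccos(-0.610017)
θ = 127.59°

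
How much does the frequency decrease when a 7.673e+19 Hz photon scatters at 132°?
3.905e+19 Hz (decrease)

Convert frequency to wavelength (c = 299792458 m/s):
λ₀ = c/f₀ = 299792458/7.673e+19 = 3.9071088e-12 m = 3.9071 pm

Calculate Compton shift:
Δλ = λ_C(1 - cos(132°)) = 4.0498 pm

Final wavelength:
λ' = λ₀ + Δλ = 3.9071 + 4.0498 = 7.9569 pm

Final frequency:
f' = c/λ' = 299792458/7.9569375e-12 = 3.7676865e+19 Hz

Frequency shift (decrease):
Δf = f₀ - f' = 7.673e+19 - 3.7676865e+19 = 3.905e+19 Hz

(Intermediate values are shown rounded; full precision is carried through to the final answer.)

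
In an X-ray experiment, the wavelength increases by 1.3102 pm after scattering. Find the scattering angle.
62.61°

From the Compton formula Δλ = λ_C(1 - cos θ), we can solve for θ:

cos θ = 1 - Δλ/λ_C

Given:
- Δλ = 1.3102 pm
- λ_C = h/(m_e·c) ≈ 2.42631024 pm

cos θ = 1 - 1.3102/2.42631024
cos θ = 1 - 0.539997
cos θ = 0.460003

θ = arccos(0.460003)
θ = 62.61°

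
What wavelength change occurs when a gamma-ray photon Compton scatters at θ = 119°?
3.6026 pm

Using the Compton scattering formula:
Δλ = λ_C(1 - cos θ)

where λ_C = h/(m_e·c) ≈ 2.4263 pm is the Compton wavelength of an electron.

For θ = 119°:
cos(119°) = -0.4848
1 - cos(119°) = 1.4848

Δλ = 2.4263 × 1.4848
Δλ = 3.6026 pm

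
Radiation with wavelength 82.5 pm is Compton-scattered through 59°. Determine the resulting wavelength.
83.6767 pm

Using the Compton scattering formula:
λ' = λ + Δλ = λ + λ_C(1 - cos θ)

Given:
- Initial wavelength λ = 82.5 pm
- Scattering angle θ = 59°
- Compton wavelength λ_C ≈ 2.4263 pm

Calculate the shift:
Δλ = 2.4263 × (1 - cos(59°))
Δλ = 2.4263 × 0.4850
Δλ = 1.1767 pm

Final wavelength:
λ' = 82.5 + 1.1767 = 83.6767 pm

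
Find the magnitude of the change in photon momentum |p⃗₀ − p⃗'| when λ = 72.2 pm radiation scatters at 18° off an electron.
2.8690e-24 kg·m/s

Photon momentum magnitude is p = h/λ.

Initial momentum:
p₀ = h/λ = 6.6261e-34/7.2200e-11 = 9.1774e-24 kg·m/s

After scattering:
λ' = λ + Δλ = 72.2 + 0.1188 = 72.3188 pm
p' = h/λ' = 6.6261e-34/7.2319e-11 = 9.1623e-24 kg·m/s

Momentum is a vector; the scattered photon's direction makes angle θ = 18° with the incident direction. The magnitude of the vector change Δp⃗ = p⃗₀ − p⃗' is found from the law of cosines:
|Δp⃗|² = p₀² + p'² − 2p₀p'cos θ
|Δp⃗|² = (9.1774e-24)² + (9.1623e-24)² − 2·9.1774e-24·9.1623e-24·cos(18°)
|Δp⃗| = 2.8690e-24 kg·m/s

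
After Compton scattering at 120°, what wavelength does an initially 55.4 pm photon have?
59.0395 pm

Using the Compton formula: λ' = λ + λ_C(1 − cos θ)

For θ = 120°, cos θ = -1/2 (exact) = -0.5000, so:
1 − cos 120° = 1 − (-1/2) = 1.5000

Δλ = λ_C × 1.5000 = 2.4263 × 1.5000 = 3.6395 pm

λ' = 55.4 + 3.6395 = 59.0395 pm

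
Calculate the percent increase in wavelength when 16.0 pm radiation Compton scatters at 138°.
26.4338%

Calculate the Compton shift:
Δλ = λ_C(1 - cos(138°))
Δλ = 2.4263 × (1 - cos(138°))
Δλ = 2.4263 × 1.7431
Δλ = 4.2294 pm

Percentage change:
(Δλ/λ₀) × 100 = (4.2294/16.0) × 100
= 26.4338%

(Intermediate values are shown rounded; full precision is carried through to the final answer.)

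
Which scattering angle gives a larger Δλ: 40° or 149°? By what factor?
149° produces the larger shift by a factor of 7.938

Calculate both shifts using Δλ = λ_C(1 - cos θ):

For θ₁ = 40°:
Δλ₁ = 2.4263 × (1 - cos(40°))
Δλ₁ = 2.4263 × 0.2340
Δλ₁ = 0.5676 pm

For θ₂ = 149°:
Δλ₂ = 2.4263 × (1 - cos(149°))
Δλ₂ = 2.4263 × 1.8572
Δλ₂ = 4.5061 pm

The 149° angle produces the larger shift.
Ratio: 4.5061/0.5676 = 7.938

(Intermediate values are shown rounded; full precision is carried through to the final answer.)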